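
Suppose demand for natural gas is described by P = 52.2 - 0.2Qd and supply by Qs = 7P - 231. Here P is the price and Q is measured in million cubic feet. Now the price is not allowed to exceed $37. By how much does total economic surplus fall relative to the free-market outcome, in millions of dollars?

Rearranging demand gives Qd = 261 - 5P. Setting quantity demanded equal to quantity supplied, 261 - 5P = 7P - 231, gives P* = 41 and Q* = 56.
The ceiling of 37 is below the equilibrium price 41, so it binds.
At P = 37: Qd = 261 - 5·37 = 76 and Qs = 7·37 - 231 = 28.
Quantity traded falls to 28. At Q = 28 the demand price is (261 - 28)/5 = 46.6 and the supply price is (231 + 28)/7 = 37.
Deadweight loss = ½ · (46.6 - 37) · (56 - 28) = ½ · 9.6 · 28 = 134.4.

134.4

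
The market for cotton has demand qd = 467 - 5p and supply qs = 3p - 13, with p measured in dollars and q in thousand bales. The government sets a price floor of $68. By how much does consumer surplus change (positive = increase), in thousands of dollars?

Setting quantity demanded equal to quantity supplied, 467 - 5p = 3p - 13, gives p* = 60 and q* = 167.
Since 68 > 60, the floor is binding.
At p = 68: qd = 467 - 5·68 = 127 and qs = 3·68 - 13 = 191.
Consumer surplus without the control is ½ · (93.4 - 60) · 167 = 2788.9.
With the floor, consumers buy 127 units at 68, so CS = ½ · (93.4 - 68) · 127 = 1612.9.
Change in consumer surplus = 1612.9 - 2788.9 = -1176.

-1176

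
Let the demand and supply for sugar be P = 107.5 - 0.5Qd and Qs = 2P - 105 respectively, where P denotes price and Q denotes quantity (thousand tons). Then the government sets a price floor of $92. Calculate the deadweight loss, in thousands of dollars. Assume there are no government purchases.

Rearranging demand gives Qd = 215 - 2P. In a free market, 215 - 2P = 2P - 105 gives the equilibrium P* = 80, Q* = 55.
Since 92 > 80, the floor is binding.
At P = 92: Qd = 215 - 2·92 = 31 and Qs = 2·92 - 105 = 79.
Quantity traded falls to 31. At Q = 31 the demand price is (215 - 31)/2 = 92 and the supply price is (105 + 31)/2 = 68.
Deadweight loss = ½ · (92 - 68) · (55 - 31) = ½ · 24 · 24 = 288.

288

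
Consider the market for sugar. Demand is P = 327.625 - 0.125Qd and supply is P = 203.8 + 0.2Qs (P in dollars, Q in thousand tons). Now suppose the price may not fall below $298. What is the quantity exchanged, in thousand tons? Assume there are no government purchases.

237

Rearranging demand gives Qd = 2621 - 8P; rearranging supply gives Qs = 5P - 1019. Equilibrium: 2621 - 8P = 5P - 1019, so 3640 = 13P and P* = 280, Q* = 381.
Since 298 > 280, the floor is binding.
At P = 298: Qd = 2621 - 8·298 = 237 and Qs = 5·298 - 1019 = 471.
The quantity actually transacted is the short side, demand: 237.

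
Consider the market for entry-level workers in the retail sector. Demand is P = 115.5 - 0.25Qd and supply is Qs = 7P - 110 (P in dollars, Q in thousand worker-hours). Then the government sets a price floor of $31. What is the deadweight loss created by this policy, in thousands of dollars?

Rearranging demand gives Qd = 462 - 4P. Without the control the market clears where 462 - 4P = 7P - 110, i.e. P* = 52 and Q* = 254.
Since 31 is below P* = 52, the floor does not bind and the free-market outcome prevails.
Since the control does not bind, no trades are prevented and deadweight loss is zero.

0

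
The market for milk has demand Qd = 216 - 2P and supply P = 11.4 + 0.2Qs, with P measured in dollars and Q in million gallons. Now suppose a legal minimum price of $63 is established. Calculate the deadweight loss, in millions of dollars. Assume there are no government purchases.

806.4

Rearranging supply gives Qs = 5P - 57. Without the control the market clears where 216 - 2P = 5P - 57, i.e. P* = 39 and Q* = 138.
Since 63 > 39, the floor is binding.
At P = 63: Qd = 216 - 2·63 = 90 and Qs = 5·63 - 57 = 258.
Quantity traded falls to 90. At Q = 90 the demand price is (216 - 90)/2 = 63 and the supply price is (57 + 90)/5 = 29.4.
Deadweight loss = ½ · (63 - 29.4) · (138 - 90) = ½ · 33.6 · 48 = 806.4.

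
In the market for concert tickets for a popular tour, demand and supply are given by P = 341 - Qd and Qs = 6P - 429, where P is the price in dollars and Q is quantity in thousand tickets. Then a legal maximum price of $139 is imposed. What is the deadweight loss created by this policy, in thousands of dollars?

0

Rearranging demand gives Qd = 341 - P. Setting quantity demanded equal to quantity supplied, 341 - P = 6P - 429, gives P* = 110 and Q* = 231.
Since 139 is above P* = 110, the ceiling does not bind and the free-market outcome prevails.
Since the control does not bind, no trades are prevented and deadweight loss is zero.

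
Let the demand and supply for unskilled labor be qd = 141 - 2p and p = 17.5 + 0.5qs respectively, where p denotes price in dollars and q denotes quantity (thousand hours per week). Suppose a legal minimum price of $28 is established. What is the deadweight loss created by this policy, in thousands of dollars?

Rearranging supply gives qs = 2p - 35. Equilibrium: 141 - 2p = 2p - 35, so 176 = 4p and p* = 44, q* = 53.
Since 28 is below p* = 44, the floor does not bind and the free-market outcome prevails.
Since the control does not bind, no trades are prevented and deadweight loss is zero.

0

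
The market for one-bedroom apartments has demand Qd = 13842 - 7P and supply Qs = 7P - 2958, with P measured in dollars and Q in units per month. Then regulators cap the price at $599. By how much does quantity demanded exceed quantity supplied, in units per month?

Equilibrium: 13842 - 7P = 7P - 2958, so 16800 = 14P and P* = 1200, Q* = 5442.
The ceiling of 599 is below the equilibrium price 1200, so it binds.
At P = 599: Qd = 13842 - 7·599 = 9649 and Qs = 7·599 - 2958 = 1235.
Shortage = Qd - Qs = 9649 - 1235 = 8414.

8414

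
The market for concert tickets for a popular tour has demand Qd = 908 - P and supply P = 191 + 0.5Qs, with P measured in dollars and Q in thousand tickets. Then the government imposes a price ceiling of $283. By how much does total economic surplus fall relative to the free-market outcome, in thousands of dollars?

64827

Rearranging supply gives Qs = 2P - 382. Equilibrium: 908 - P = 2P - 382, so 1290 = 3P and P* = 430, Q* = 478.
Since 283 < 430, the ceiling is binding.
At P = 283: Qd = 908 - 283 = 625 and Qs = 2·283 - 382 = 184.
Quantity traded falls to 184. At Q = 184 the demand price is 908 - 184 = 724 and the supply price is (382 + 184)/2 = 283.
Deadweight loss = ½ · (724 - 283) · (478 - 184) = ½ · 441 · 294 = 64827.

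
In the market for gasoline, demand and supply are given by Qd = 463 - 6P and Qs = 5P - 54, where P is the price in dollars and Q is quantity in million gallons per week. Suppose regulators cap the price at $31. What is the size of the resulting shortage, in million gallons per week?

Setting quantity demanded equal to quantity supplied, 463 - 6P = 5P - 54, gives P* = 47 and Q* = 181.
The ceiling of 31 is below the equilibrium price 47, so it binds.
At P = 31: Qd = 463 - 6·31 = 277 and Qs = 5·31 - 54 = 101.
Shortage = Qd - Qs = 277 - 101 = 176.

176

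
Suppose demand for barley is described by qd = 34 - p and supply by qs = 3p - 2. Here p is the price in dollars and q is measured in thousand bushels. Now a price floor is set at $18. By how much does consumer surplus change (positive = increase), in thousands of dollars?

Equilibrium: 34 - p = 3p - 2, so 36 = 4p and p* = 9, q* = 25.
The floor of 18 is above the equilibrium price 9, so it binds.
At p = 18: qd = 34 - 18 = 16 and qs = 3·18 - 2 = 52.
Consumer surplus without the control is ½ · (34 - 9) · 25 = 312.5.
With the floor, consumers buy 16 units at 18, so CS = ½ · (34 - 18) · 16 = 128.
Change in consumer surplus = 128 - 312.5 = -184.5.

-184.5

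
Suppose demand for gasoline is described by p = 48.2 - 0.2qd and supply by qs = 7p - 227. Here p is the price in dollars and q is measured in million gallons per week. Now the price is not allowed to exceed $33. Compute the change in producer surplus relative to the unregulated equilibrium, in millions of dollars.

Rearranging demand gives qd = 241 - 5p. Without the control the market clears where 241 - 5p = 7p - 227, i.e. p* = 39 and q* = 46.
Since 33 < 39, the ceiling is binding.
At p = 33: qd = 241 - 5·33 = 76 and qs = 7·33 - 227 = 4.
Producer surplus without the control is ½ · (39 - 227/7) · 46 = 1058/7.
With the ceiling, producers sell 4 units at 33, so PS = ½ · (33 - 227/7) · 4 = 8/7.
Change in producer surplus = 8/7 - 1058/7 = -150.

-150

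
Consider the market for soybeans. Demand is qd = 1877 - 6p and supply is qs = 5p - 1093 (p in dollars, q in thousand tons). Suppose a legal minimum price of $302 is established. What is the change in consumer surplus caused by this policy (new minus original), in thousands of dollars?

Setting quantity demanded equal to quantity supplied, 1877 - 6p = 5p - 1093, gives p* = 270 and q* = 257.
Because the floor (302) lies above the market-clearing price, it is binding.
At p = 302: qd = 1877 - 6·302 = 65 and qs = 5·302 - 1093 = 417.
Consumer surplus without the control is ½ · (1877/6 - 270) · 257 = 66049/12.
With the floor, consumers buy 65 units at 302, so CS = ½ · (1877/6 - 302) · 65 = 4225/12.
Change in consumer surplus = 4225/12 - 66049/12 = -5152.

-5152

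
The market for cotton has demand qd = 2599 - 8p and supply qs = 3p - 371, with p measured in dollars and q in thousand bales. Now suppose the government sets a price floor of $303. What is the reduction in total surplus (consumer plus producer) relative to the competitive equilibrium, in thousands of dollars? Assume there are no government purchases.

In a free market, 2599 - 8p = 3p - 371 gives the equilibrium p* = 270, q* = 439.
The floor of 303 is above the equilibrium price 270, so it binds.
At p = 303: qd = 2599 - 8·303 = 175 and qs = 3·303 - 371 = 538.
Quantity traded falls to 175. At q = 175 the demand price is (2599 - 175)/8 = 303 and the supply price is (371 + 175)/3 = 182.
Deadweight loss = ½ · (303 - 182) · (439 - 175) = ½ · 121 · 264 = 15972.

15972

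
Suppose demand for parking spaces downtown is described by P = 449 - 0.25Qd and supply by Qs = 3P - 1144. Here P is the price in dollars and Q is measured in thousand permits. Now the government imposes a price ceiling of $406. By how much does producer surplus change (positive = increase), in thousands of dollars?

-1330

Rearranging demand gives Qd = 1796 - 4P. Equilibrium: 1796 - 4P = 3P - 1144, so 2940 = 7P and P* = 420, Q* = 116.
Because the ceiling (406) lies below the market-clearing price, it is binding.
At P = 406: Qd = 1796 - 4·406 = 172 and Qs = 3·406 - 1144 = 74.
Producer surplus without the control is ½ · (420 - 1144/3) · 116 = 6728/3.
With the ceiling, producers sell 74 units at 406, so PS = ½ · (406 - 1144/3) · 74 = 2738/3.
Change in producer surplus = 2738/3 - 6728/3 = -1330.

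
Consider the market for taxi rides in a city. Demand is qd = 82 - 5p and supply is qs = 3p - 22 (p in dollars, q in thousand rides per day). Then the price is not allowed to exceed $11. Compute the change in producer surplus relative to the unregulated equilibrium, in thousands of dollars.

-28

Equilibrium: 82 - 5p = 3p - 22, so 104 = 8p and p* = 13, q* = 17.
The ceiling of 11 is below the equilibrium price 13, so it binds.
At p = 11: qd = 82 - 5·11 = 27 and qs = 3·11 - 22 = 11.
Producer surplus without the control is ½ · (13 - 22/3) · 17 = 289/6.
With the ceiling, producers sell 11 units at 11, so PS = ½ · (11 - 22/3) · 11 = 121/6.
Change in producer surplus = 121/6 - 289/6 = -28.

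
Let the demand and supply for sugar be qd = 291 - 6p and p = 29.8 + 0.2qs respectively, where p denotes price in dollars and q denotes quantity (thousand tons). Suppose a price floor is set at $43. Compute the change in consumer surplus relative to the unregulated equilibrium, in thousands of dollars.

-126

Rearranging supply gives qs = 5p - 149. Equilibrium: 291 - 6p = 5p - 149, so 440 = 11p and p* = 40, q* = 51.
Since 43 > 40, the floor is binding.
At p = 43: qd = 291 - 6·43 = 33 and qs = 5·43 - 149 = 66.
Consumer surplus without the control is ½ · (48.5 - 40) · 51 = 216.75.
With the floor, consumers buy 33 units at 43, so CS = ½ · (48.5 - 43) · 33 = 90.75.
Change in consumer surplus = 90.75 - 216.75 = -126.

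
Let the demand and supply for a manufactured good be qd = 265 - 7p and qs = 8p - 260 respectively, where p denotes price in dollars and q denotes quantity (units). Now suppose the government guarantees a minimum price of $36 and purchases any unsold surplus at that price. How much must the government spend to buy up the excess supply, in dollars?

Equilibrium: 265 - 7p = 8p - 260, so 525 = 15p and p* = 35, q* = 20.
Because the floor (36) lies above the market-clearing price, it is binding.
At p = 36: qd = 265 - 7·36 = 13 and qs = 8·36 - 260 = 28.
Surplus = qs - qd = 15.
Government expenditure = surplus × support price = 15 × 36 = 540.

540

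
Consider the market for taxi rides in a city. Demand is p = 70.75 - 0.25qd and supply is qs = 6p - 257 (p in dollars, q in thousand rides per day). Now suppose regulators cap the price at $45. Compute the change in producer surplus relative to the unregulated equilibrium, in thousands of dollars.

Rearranging demand gives qd = 283 - 4p. Equilibrium: 283 - 4p = 6p - 257, so 540 = 10p and p* = 54, q* = 67.
Because the ceiling (45) lies below the market-clearing price, it is binding.
At p = 45: qd = 283 - 4·45 = 103 and qs = 6·45 - 257 = 13.
Producer surplus without the control is ½ · (54 - 257/6) · 67 = 4489/12.
With the ceiling, producers sell 13 units at 45, so PS = ½ · (45 - 257/6) · 13 = 169/12.
Change in producer surplus = 169/12 - 4489/12 = -360.

-360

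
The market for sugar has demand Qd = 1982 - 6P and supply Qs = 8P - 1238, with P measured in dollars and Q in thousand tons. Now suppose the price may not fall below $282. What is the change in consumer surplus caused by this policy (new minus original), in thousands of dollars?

-23192

Setting quantity demanded equal to quantity supplied, 1982 - 6P = 8P - 1238, gives P* = 230 and Q* = 602.
The floor of 282 is above the equilibrium price 230, so it binds.
At P = 282: Qd = 1982 - 6·282 = 290 and Qs = 8·282 - 1238 = 1018.
Consumer surplus without the control is ½ · (991/3 - 230) · 602 = 90601/3.
With the floor, consumers buy 290 units at 282, so CS = ½ · (991/3 - 282) · 290 = 21025/3.
Change in consumer surplus = 21025/3 - 90601/3 = -23192.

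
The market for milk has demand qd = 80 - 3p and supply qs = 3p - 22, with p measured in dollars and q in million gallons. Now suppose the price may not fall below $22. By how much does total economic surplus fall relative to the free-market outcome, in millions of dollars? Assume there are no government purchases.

In a free market, 80 - 3p = 3p - 22 gives the equilibrium p* = 17, q* = 29.
The floor of 22 is above the equilibrium price 17, so it binds.
At p = 22: qd = 80 - 3·22 = 14 and qs = 3·22 - 22 = 44.
Quantity traded falls to 14. At q = 14 the demand price is (80 - 14)/3 = 22 and the supply price is (22 + 14)/3 = 12.
Deadweight loss = ½ · (22 - 12) · (29 - 14) = ½ · 10 · 15 = 75.

75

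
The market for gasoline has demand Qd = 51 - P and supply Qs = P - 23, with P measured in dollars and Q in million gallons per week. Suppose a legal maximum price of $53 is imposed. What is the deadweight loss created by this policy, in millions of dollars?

0

Setting quantity demanded equal to quantity supplied, 51 - P = P - 23, gives P* = 37 and Q* = 14.
Since 53 is above P* = 37, the ceiling does not bind and the free-market outcome prevails.
Since the control does not bind, no trades are prevented and deadweight loss is zero.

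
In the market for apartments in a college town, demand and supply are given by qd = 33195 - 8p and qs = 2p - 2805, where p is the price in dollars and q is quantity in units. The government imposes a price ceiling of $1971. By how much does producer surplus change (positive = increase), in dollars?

-4505814

Setting quantity demanded equal to quantity supplied, 33195 - 8p = 2p - 2805, gives p* = 3600 and q* = 4395.
The ceiling of 1971 is below the equilibrium price 3600, so it binds.
At p = 1971: qd = 33195 - 8·1971 = 17427 and qs = 2·1971 - 2805 = 1137.
Producer surplus without the control is ½ · (3600 - 1402.5) · 4395 = 4829006.25.
With the ceiling, producers sell 1137 units at 1971, so PS = ½ · (1971 - 1402.5) · 1137 = 323192.25.
Change in producer surplus = 323192.25 - 4829006.25 = -4505814.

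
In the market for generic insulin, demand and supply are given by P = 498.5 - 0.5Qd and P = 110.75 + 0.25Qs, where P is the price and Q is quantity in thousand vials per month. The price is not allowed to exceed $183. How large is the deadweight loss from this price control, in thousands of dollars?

19494

Rearranging demand gives Qd = 997 - 2P; rearranging supply gives Qs = 4P - 443. Without the control the market clears where 997 - 2P = 4P - 443, i.e. P* = 240 and Q* = 517.
Because the ceiling (183) lies below the market-clearing price, it is binding.
At P = 183: Qd = 997 - 2·183 = 631 and Qs = 4·183 - 443 = 289.
Quantity traded falls to 289. At Q = 289 the demand price is (997 - 289)/2 = 354 and the supply price is (443 + 289)/4 = 183.
Deadweight loss = ½ · (354 - 183) · (517 - 289) = ½ · 171 · 228 = 19494.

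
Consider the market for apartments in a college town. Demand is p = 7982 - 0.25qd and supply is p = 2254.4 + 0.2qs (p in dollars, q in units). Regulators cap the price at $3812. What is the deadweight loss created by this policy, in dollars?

Rearranging demand gives qd = 31928 - 4p; rearranging supply gives qs = 5p - 11272. In a free market, 31928 - 4p = 5p - 11272 gives the equilibrium p* = 4800, q* = 12728.
The ceiling of 3812 is below the equilibrium price 4800, so it binds.
At p = 3812: qd = 31928 - 4·3812 = 16680 and qs = 5·3812 - 11272 = 7788.
Quantity traded falls to 7788. At q = 7788 the demand price is (31928 - 7788)/4 = 6035 and the supply price is (11272 + 7788)/5 = 3812.
Deadweight loss = ½ · (6035 - 3812) · (12728 - 7788) = ½ · 2223 · 4940 = 5490810.

5490810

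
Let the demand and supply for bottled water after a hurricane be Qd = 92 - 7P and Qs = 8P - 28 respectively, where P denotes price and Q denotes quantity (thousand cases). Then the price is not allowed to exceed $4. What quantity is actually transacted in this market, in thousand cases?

4

Without the control the market clears where 92 - 7P = 8P - 28, i.e. P* = 8 and Q* = 36.
Because the ceiling (4) lies below the market-clearing price, it is binding.
At P = 4: Qd = 92 - 7·4 = 64 and Qs = 8·4 - 28 = 4.
The quantity actually transacted is the short side, supply: 4.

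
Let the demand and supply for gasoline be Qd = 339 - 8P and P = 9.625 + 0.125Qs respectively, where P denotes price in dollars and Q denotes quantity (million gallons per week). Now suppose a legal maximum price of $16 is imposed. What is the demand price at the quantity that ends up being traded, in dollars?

Rearranging supply gives Qs = 8P - 77. Without the control the market clears where 339 - 8P = 8P - 77, i.e. P* = 26 and Q* = 131.
Because the ceiling (16) lies below the market-clearing price, it is binding.
At P = 16: Qd = 339 - 8·16 = 211 and Qs = 8·16 - 77 = 51.
Only 51 units reach the market. On the demand curve, the marginal buyer's willingness to pay at Q = 51 is (339 - 51)/8 = 36.

36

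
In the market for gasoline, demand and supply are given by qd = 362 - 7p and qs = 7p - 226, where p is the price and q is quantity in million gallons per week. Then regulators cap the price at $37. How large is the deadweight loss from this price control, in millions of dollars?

175

Without the control the market clears where 362 - 7p = 7p - 226, i.e. p* = 42 and q* = 68.
Since 37 < 42, the ceiling is binding.
At p = 37: qd = 362 - 7·37 = 103 and qs = 7·37 - 226 = 33.
Quantity traded falls to 33. At q = 33 the demand price is (362 - 33)/7 = 47 and the supply price is (226 + 33)/7 = 37.
Deadweight loss = ½ · (47 - 37) · (68 - 33) = ½ · 10 · 35 = 175.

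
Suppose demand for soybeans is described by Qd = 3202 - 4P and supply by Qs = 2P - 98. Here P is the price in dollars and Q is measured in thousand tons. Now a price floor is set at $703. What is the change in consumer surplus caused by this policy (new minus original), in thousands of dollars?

-106488

Setting quantity demanded equal to quantity supplied, 3202 - 4P = 2P - 98, gives P* = 550 and Q* = 1002.
The floor of 703 is above the equilibrium price 550, so it binds.
At P = 703: Qd = 3202 - 4·703 = 390 and Qs = 2·703 - 98 = 1308.
Consumer surplus without the control is ½ · (800.5 - 550) · 1002 = 125500.5.
With the floor, consumers buy 390 units at 703, so CS = ½ · (800.5 - 703) · 390 = 19012.5.
Change in consumer surplus = 19012.5 - 125500.5 = -106488.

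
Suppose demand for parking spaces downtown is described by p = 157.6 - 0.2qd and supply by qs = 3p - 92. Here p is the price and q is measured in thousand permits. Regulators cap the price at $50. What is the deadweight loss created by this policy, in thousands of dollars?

Rearranging demand gives qd = 788 - 5p. In a free market, 788 - 5p = 3p - 92 gives the equilibrium p* = 110, q* = 238.
The ceiling of 50 is below the equilibrium price 110, so it binds.
At p = 50: qd = 788 - 5·50 = 538 and qs = 3·50 - 92 = 58.
Quantity traded falls to 58. At q = 58 the demand price is (788 - 58)/5 = 146 and the supply price is (92 + 58)/3 = 50.
Deadweight loss = ½ · (146 - 50) · (238 - 58) = ½ · 96 · 180 = 8640.

8640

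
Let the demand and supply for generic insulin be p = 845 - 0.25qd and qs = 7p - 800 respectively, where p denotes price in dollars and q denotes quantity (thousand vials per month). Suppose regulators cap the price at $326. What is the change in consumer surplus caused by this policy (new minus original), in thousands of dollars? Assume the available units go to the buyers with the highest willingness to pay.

Rearranging demand gives qd = 3380 - 4p. Without the control the market clears where 3380 - 4p = 7p - 800, i.e. p* = 380 and q* = 1860.
Since 326 < 380, the ceiling is binding.
At p = 326: qd = 3380 - 4·326 = 2076 and qs = 7·326 - 800 = 1482.
Consumer surplus without the control is ½ · (845 - 380) · 1860 = 432450.
With the ceiling, 1482 units are sold at 326 (assume they go to the highest-value buyers). The demand price at q = 1482 is 474.5, so CS = ½ · [(845 - 326) + (474.5 - 326)] · 1482 = 494617.5.
Change in consumer surplus = 494617.5 - 432450 = 62167.5.

62167.5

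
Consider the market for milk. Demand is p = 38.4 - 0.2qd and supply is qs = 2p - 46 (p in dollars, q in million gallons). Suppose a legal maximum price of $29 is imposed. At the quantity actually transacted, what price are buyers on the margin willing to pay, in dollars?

Rearranging demand gives qd = 192 - 5p. Equilibrium: 192 - 5p = 2p - 46, so 238 = 7p and p* = 34, q* = 22.
The ceiling of 29 is below the equilibrium price 34, so it binds.
At p = 29: qd = 192 - 5·29 = 47 and qs = 2·29 - 46 = 12.
Only 12 units reach the market. On the demand curve, the marginal buyer's willingness to pay at q = 12 is (192 - 12)/5 = 36.

36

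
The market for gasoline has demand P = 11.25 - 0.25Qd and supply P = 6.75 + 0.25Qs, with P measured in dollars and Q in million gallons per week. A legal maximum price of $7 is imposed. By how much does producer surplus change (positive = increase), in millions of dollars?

Rearranging demand gives Qd = 45 - 4P; rearranging supply gives Qs = 4P - 27. Equilibrium: 45 - 4P = 4P - 27, so 72 = 8P and P* = 9, Q* = 9.
Since 7 < 9, the ceiling is binding.
At P = 7: Qd = 45 - 4·7 = 17 and Qs = 4·7 - 27 = 1.
Producer surplus without the control is ½ · (9 - 6.75) · 9 = 10.125.
With the ceiling, producers sell 1 units at 7, so PS = ½ · (7 - 6.75) · 1 = 0.125.
Change in producer surplus = 0.125 - 10.125 = -10.

-10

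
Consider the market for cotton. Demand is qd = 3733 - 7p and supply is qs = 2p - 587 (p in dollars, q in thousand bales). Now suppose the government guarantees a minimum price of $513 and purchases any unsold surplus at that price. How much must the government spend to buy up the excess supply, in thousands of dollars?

In a free market, 3733 - 7p = 2p - 587 gives the equilibrium p* = 480, q* = 373.
The floor of 513 is above the equilibrium price 480, so it binds.
At p = 513: qd = 3733 - 7·513 = 142 and qs = 2·513 - 587 = 439.
Surplus = qs - qd = 297.
Government expenditure = surplus × support price = 297 × 513 = 152361.

152361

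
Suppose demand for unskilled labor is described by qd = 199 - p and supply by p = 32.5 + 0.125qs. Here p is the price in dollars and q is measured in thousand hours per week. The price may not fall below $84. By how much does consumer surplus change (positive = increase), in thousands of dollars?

Rearranging supply gives qs = 8p - 260. Without the control the market clears where 199 - p = 8p - 260, i.e. p* = 51 and q* = 148.
Since 84 > 51, the floor is binding.
At p = 84: qd = 199 - 84 = 115 and qs = 8·84 - 260 = 412.
Consumer surplus without the control is ½ · (199 - 51) · 148 = 10952.
With the floor, consumers buy 115 units at 84, so CS = ½ · (199 - 84) · 115 = 6612.5.
Change in consumer surplus = 6612.5 - 10952 = -4339.5.

-4339.5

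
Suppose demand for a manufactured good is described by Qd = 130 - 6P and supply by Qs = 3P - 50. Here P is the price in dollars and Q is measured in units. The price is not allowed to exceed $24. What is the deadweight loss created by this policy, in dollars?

Setting quantity demanded equal to quantity supplied, 130 - 6P = 3P - 50, gives P* = 20 and Q* = 10.
Since 24 is above P* = 20, the ceiling does not bind and the free-market outcome prevails.
Since the control does not bind, no trades are prevented and deadweight loss is zero.

0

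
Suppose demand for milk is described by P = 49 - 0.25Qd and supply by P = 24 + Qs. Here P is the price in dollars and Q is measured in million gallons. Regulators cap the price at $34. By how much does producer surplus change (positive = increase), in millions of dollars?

-150

Rearranging demand gives Qd = 196 - 4P; rearranging supply gives Qs = P - 24. Setting quantity demanded equal to quantity supplied, 196 - 4P = P - 24, gives P* = 44 and Q* = 20.
The ceiling of 34 is below the equilibrium price 44, so it binds.
At P = 34: Qd = 196 - 4·34 = 60 and Qs = 34 - 24 = 10.
Producer surplus without the control is ½ · (44 - 24) · 20 = 200.
With the ceiling, producers sell 10 units at 34, so PS = ½ · (34 - 24) · 10 = 50.
Change in producer surplus = 50 - 200 = -150.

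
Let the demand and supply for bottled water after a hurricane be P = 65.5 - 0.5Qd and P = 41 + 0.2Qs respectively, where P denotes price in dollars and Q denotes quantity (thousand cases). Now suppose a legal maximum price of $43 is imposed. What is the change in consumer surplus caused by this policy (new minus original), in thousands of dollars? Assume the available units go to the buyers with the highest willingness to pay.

-106.25

Rearranging demand gives Qd = 131 - 2P; rearranging supply gives Qs = 5P - 205. Setting quantity demanded equal to quantity supplied, 131 - 2P = 5P - 205, gives P* = 48 and Q* = 35.
Because the ceiling (43) lies below the market-clearing price, it is binding.
At P = 43: Qd = 131 - 2·43 = 45 and Qs = 5·43 - 205 = 10.
Consumer surplus without the control is ½ · (65.5 - 48) · 35 = 306.25.
With the ceiling, 10 units are sold at 43 (assume they go to the highest-value buyers). The demand price at Q = 10 is 60.5, so CS = ½ · [(65.5 - 43) + (60.5 - 43)] · 10 = 200.
Change in consumer surplus = 200 - 306.25 = -106.25.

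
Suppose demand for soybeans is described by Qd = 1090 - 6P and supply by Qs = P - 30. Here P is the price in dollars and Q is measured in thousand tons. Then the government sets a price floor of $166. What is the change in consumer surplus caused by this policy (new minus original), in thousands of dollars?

Setting quantity demanded equal to quantity supplied, 1090 - 6P = P - 30, gives P* = 160 and Q* = 130.
Since 166 > 160, the floor is binding.
At P = 166: Qd = 1090 - 6·166 = 94 and Qs = 166 - 30 = 136.
Consumer surplus without the control is ½ · (545/3 - 160) · 130 = 4225/3.
With the floor, consumers buy 94 units at 166, so CS = ½ · (545/3 - 166) · 94 = 2209/3.
Change in consumer surplus = 2209/3 - 4225/3 = -672.

-672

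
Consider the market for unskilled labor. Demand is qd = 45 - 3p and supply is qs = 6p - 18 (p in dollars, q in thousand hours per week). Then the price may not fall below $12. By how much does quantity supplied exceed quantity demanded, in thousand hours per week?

In a free market, 45 - 3p = 6p - 18 gives the equilibrium p* = 7, q* = 24.
The floor of 12 is above the equilibrium price 7, so it binds.
At p = 12: qd = 45 - 3·12 = 9 and qs = 6·12 - 18 = 54.
Surplus = qs - qd = 54 - 9 = 45.

45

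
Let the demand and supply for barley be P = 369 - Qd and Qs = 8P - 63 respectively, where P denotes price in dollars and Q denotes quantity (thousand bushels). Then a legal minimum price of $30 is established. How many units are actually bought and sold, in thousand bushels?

Rearranging demand gives Qd = 369 - P. Equilibrium: 369 - P = 8P - 63, so 432 = 9P and P* = 48, Q* = 321.
The floor of 30 is below the equilibrium price 48, so it is not binding; the market clears at P* = 48, Q* = 321.

321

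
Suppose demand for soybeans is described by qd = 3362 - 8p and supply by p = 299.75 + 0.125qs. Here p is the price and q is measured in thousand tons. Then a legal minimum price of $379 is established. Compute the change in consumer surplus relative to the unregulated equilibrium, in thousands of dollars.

Rearranging supply gives qs = 8p - 2398. In a free market, 3362 - 8p = 8p - 2398 gives the equilibrium p* = 360, q* = 482.
Since 379 > 360, the floor is binding.
At p = 379: qd = 3362 - 8·379 = 330 and qs = 8·379 - 2398 = 634.
Consumer surplus without the control is ½ · (420.25 - 360) · 482 = 14520.25.
With the floor, consumers buy 330 units at 379, so CS = ½ · (420.25 - 379) · 330 = 6806.25.
Change in consumer surplus = 6806.25 - 14520.25 = -7714.

-7714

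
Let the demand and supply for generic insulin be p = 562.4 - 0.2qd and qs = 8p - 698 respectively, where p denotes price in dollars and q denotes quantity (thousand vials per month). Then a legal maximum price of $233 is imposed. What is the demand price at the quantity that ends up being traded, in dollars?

329.2

Rearranging demand gives qd = 2812 - 5p. In a free market, 2812 - 5p = 8p - 698 gives the equilibrium p* = 270, q* = 1462.
The ceiling of 233 is below the equilibrium price 270, so it binds.
At p = 233: qd = 2812 - 5·233 = 1647 and qs = 8·233 - 698 = 1166.
Only 1166 units reach the market. On the demand curve, the marginal buyer's willingness to pay at q = 1166 is (2812 - 1166)/5 = 329.2.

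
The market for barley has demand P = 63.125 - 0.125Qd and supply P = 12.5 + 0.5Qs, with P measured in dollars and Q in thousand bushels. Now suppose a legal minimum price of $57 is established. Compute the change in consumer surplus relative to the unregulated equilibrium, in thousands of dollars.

Rearranging demand gives Qd = 505 - 8P; rearranging supply gives Qs = 2P - 25. In a free market, 505 - 8P = 2P - 25 gives the equilibrium P* = 53, Q* = 81.
The floor of 57 is above the equilibrium price 53, so it binds.
At P = 57: Qd = 505 - 8·57 = 49 and Qs = 2·57 - 25 = 89.
Consumer surplus without the control is ½ · (63.125 - 53) · 81 = 410.0625.
With the floor, consumers buy 49 units at 57, so CS = ½ · (63.125 - 57) · 49 = 150.0625.
Change in consumer surplus = 150.0625 - 410.0625 = -260.

-260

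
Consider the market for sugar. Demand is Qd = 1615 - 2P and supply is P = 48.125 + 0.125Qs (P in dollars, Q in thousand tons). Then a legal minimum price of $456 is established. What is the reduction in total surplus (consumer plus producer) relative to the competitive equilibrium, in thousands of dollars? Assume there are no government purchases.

Rearranging supply gives Qs = 8P - 385. Without the control the market clears where 1615 - 2P = 8P - 385, i.e. P* = 200 and Q* = 1215.
Because the floor (456) lies above the market-clearing price, it is binding.
At P = 456: Qd = 1615 - 2·456 = 703 and Qs = 8·456 - 385 = 3263.
Quantity traded falls to 703. At Q = 703 the demand price is (1615 - 703)/2 = 456 and the supply price is (385 + 703)/8 = 136.
Deadweight loss = ½ · (456 - 136) · (1215 - 703) = ½ · 320 · 512 = 81920.

81920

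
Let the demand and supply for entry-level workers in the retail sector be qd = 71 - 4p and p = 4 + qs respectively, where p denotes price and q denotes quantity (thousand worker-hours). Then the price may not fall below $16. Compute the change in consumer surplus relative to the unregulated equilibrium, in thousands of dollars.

-9

Rearranging supply gives qs = p - 4. In a free market, 71 - 4p = p - 4 gives the equilibrium p* = 15, q* = 11.
Because the floor (16) lies above the market-clearing price, it is binding.
At p = 16: qd = 71 - 4·16 = 7 and qs = 16 - 4 = 12.
Consumer surplus without the control is ½ · (17.75 - 15) · 11 = 15.125.
With the floor, consumers buy 7 units at 16, so CS = ½ · (17.75 - 16) · 7 = 6.125.
Change in consumer surplus = 6.125 - 15.125 = -9.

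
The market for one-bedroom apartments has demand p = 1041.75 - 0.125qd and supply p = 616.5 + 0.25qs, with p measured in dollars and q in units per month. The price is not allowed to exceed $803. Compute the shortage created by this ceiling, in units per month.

1164

Rearranging demand gives qd = 8334 - 8p; rearranging supply gives qs = 4p - 2466. Setting quantity demanded equal to quantity supplied, 8334 - 8p = 4p - 2466, gives p* = 900 and q* = 1134.
Since 803 < 900, the ceiling is binding.
At p = 803: qd = 8334 - 8·803 = 1910 and qs = 4·803 - 2466 = 746.
Shortage = qd - qs = 1910 - 746 = 1164.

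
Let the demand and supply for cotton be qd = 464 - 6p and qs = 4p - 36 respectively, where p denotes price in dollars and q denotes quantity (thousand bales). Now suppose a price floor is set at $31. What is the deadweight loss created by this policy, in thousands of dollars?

In a free market, 464 - 6p = 4p - 36 gives the equilibrium p* = 50, q* = 164.
Since 31 is below p* = 50, the floor does not bind and the free-market outcome prevails.
Since the control does not bind, no trades are prevented and deadweight loss is zero.

0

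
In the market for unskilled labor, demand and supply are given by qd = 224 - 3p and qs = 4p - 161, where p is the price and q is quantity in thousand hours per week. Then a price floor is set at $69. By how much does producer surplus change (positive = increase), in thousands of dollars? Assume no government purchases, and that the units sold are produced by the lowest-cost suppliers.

17.5

In a free market, 224 - 3p = 4p - 161 gives the equilibrium p* = 55, q* = 59.
Because the floor (69) lies above the market-clearing price, it is binding.
At p = 69: qd = 224 - 3·69 = 17 and qs = 4·69 - 161 = 115.
Producer surplus without the control is ½ · (55 - 40.25) · 59 = 435.125.
With the floor, 17 units are sold at 69. The supply price at q = 17 is 44.5, so PS = ½ · [(69 - 40.25) + (69 - 44.5)] · 17 = 452.625.
Change in producer surplus = 452.625 - 435.125 = 17.5.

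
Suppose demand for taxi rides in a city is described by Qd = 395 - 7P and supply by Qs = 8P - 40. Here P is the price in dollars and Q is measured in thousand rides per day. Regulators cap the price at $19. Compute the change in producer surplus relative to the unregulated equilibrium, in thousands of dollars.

In a free market, 395 - 7P = 8P - 40 gives the equilibrium P* = 29, Q* = 192.
Since 19 < 29, the ceiling is binding.
At P = 19: Qd = 395 - 7·19 = 262 and Qs = 8·19 - 40 = 112.
Producer surplus without the control is ½ · (29 - 5) · 192 = 2304.
With the ceiling, producers sell 112 units at 19, so PS = ½ · (19 - 5) · 112 = 784.
Change in producer surplus = 784 - 2304 = -1520.

-1520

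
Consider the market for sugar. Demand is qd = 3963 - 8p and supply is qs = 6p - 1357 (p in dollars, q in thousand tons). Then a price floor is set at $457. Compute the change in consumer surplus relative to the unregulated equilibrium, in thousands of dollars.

Without the control the market clears where 3963 - 8p = 6p - 1357, i.e. p* = 380 and q* = 923.
Since 457 > 380, the floor is binding.
At p = 457: qd = 3963 - 8·457 = 307 and qs = 6·457 - 1357 = 1385.
Consumer surplus without the control is ½ · (495.375 - 380) · 923 = 53245.5625.
With the floor, consumers buy 307 units at 457, so CS = ½ · (495.375 - 457) · 307 = 5890.5625.
Change in consumer surplus = 5890.5625 - 53245.5625 = -47355.

-47355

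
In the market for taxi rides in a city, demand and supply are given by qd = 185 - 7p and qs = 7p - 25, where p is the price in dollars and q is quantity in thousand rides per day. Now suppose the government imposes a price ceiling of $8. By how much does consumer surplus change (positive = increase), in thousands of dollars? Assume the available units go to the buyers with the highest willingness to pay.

45.5

Setting quantity demanded equal to quantity supplied, 185 - 7p = 7p - 25, gives p* = 15 and q* = 80.
The ceiling of 8 is below the equilibrium price 15, so it binds.
At p = 8: qd = 185 - 7·8 = 129 and qs = 7·8 - 25 = 31.
Consumer surplus without the control is ½ · (185/7 - 15) · 80 = 3200/7.
With the ceiling, 31 units are sold at 8 (assume they go to the highest-value buyers). The demand price at q = 31 is 22, so CS = ½ · [(185/7 - 8) + (22 - 8)] · 31 = 7037/14.
Change in consumer surplus = 7037/14 - 3200/7 = 45.5.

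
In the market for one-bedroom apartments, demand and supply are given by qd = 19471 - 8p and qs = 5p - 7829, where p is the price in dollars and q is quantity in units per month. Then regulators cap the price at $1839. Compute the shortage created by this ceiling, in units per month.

3393

Setting quantity demanded equal to quantity supplied, 19471 - 8p = 5p - 7829, gives p* = 2100 and q* = 2671.
The ceiling of 1839 is below the equilibrium price 2100, so it binds.
At p = 1839: qd = 19471 - 8·1839 = 4759 and qs = 5·1839 - 7829 = 1366.
Shortage = qd - qs = 4759 - 1366 = 3393.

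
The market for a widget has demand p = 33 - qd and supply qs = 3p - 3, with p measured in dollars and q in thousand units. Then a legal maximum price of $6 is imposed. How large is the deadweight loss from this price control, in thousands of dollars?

Rearranging demand gives qd = 33 - p. Setting quantity demanded equal to quantity supplied, 33 - p = 3p - 3, gives p* = 9 and q* = 24.
Since 6 < 9, the ceiling is binding.
At p = 6: qd = 33 - 6 = 27 and qs = 3·6 - 3 = 15.
Quantity traded falls to 15. At q = 15 the demand price is 33 - 15 = 18 and the supply price is (3 + 15)/3 = 6.
Deadweight loss = ½ · (18 - 6) · (24 - 15) = ½ · 12 · 9 = 54.

54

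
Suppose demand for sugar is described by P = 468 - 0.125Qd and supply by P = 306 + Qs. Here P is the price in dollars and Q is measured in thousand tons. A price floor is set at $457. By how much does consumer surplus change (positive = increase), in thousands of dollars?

-812

Rearranging demand gives Qd = 3744 - 8P; rearranging supply gives Qs = P - 306. Without the control the market clears where 3744 - 8P = P - 306, i.e. P* = 450 and Q* = 144.
The floor of 457 is above the equilibrium price 450, so it binds.
At P = 457: Qd = 3744 - 8·457 = 88 and Qs = 457 - 306 = 151.
Consumer surplus without the control is ½ · (468 - 450) · 144 = 1296.
With the floor, consumers buy 88 units at 457, so CS = ½ · (468 - 457) · 88 = 484.
Change in consumer surplus = 484 - 1296 = -812.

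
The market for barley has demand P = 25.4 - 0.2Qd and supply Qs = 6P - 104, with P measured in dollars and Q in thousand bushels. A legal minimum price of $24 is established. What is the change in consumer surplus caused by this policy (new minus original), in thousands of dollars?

Rearranging demand gives Qd = 127 - 5P. In a free market, 127 - 5P = 6P - 104 gives the equilibrium P* = 21, Q* = 22.
Because the floor (24) lies above the market-clearing price, it is binding.
At P = 24: Qd = 127 - 5·24 = 7 and Qs = 6·24 - 104 = 40.
Consumer surplus without the control is ½ · (25.4 - 21) · 22 = 48.4.
With the floor, consumers buy 7 units at 24, so CS = ½ · (25.4 - 24) · 7 = 4.9.
Change in consumer surplus = 4.9 - 48.4 = -43.5.

-43.5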